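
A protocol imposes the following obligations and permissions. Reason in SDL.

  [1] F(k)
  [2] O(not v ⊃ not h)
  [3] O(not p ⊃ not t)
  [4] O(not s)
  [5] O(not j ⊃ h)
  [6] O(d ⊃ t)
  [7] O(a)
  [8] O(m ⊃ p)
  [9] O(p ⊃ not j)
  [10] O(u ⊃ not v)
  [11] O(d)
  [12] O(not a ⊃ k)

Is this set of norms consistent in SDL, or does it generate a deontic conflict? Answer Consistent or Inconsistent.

Consistent

Premise 12 is O(not a ⊃ k), but O(not a) is not derivable from the premises, so it does not yield O(k).
So O(k) is not derivable, and the apparent clash with O(not k) does not arise.
A world satisfying every obligation exists (e.g. a=true, d=true, h=true, j=false, k=false, m=false, p=true, s=false, t=true, u=false, v=true); no atom is both obligatory and forbidden, so the set is consistent.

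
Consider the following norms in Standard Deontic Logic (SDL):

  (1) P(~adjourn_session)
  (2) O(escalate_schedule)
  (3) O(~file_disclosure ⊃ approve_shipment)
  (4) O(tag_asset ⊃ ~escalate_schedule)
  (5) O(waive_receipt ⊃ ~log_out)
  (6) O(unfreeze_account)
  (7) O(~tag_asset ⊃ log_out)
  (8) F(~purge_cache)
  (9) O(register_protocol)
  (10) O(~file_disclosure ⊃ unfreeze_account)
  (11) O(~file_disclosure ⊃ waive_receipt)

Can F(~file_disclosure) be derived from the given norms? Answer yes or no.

Premise 2 states O(escalate_schedule) outright.
Premise 4 is O(tag_asset ⊃ ~escalate_schedule); contrapositively O(escalate_schedule ⊃ ~tag_asset). Since O(escalate_schedule) holds, K gives O(~tag_asset).
Applying K to premise 7 (O(~tag_asset ⊃ log_out)) and O(~tag_asset) yields O(log_out).
Premise 5, O(waive_receipt ⊃ ~log_out), contraposes to O(log_out ⊃ ~waive_receipt); with O(log_out) we get O(~waive_receipt).
The contrapositive of premise 11 (O(~file_disclosure ⊃ waive_receipt)) is O(~waive_receipt ⊃ file_disclosure), and O(~waive_receipt) is already established, so O(file_disclosure).
Premises 1, 3, 6, 8, 9, 10 do not contribute to this derivation.
So O(file_disclosure) holds, i.e. F(~file_disclosure). The claim follows.

Yes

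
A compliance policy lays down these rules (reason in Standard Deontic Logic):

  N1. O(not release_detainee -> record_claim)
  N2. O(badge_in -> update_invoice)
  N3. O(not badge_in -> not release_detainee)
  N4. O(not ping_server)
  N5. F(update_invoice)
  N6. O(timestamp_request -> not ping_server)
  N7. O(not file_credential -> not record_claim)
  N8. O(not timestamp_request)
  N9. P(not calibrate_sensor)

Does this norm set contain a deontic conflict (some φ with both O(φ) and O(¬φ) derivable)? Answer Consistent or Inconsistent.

Consistent

Premise 6 is O(timestamp_request -> not ping_server); even if O(not ping_server) held, inferring O(timestamp_request) would be affirming the consequent — invalid.
So O(timestamp_request) is not derivable, and the apparent clash with O(not timestamp_request) does not arise.
A world satisfying every obligation exists (e.g. badge_in=false, calibrate_sensor=false, file_credential=true, ping_server=false, record_claim=true, release_detainee=false, timestamp_request=false, update_invoice=false); no atom is both obligatory and forbidden, so the set is consistent.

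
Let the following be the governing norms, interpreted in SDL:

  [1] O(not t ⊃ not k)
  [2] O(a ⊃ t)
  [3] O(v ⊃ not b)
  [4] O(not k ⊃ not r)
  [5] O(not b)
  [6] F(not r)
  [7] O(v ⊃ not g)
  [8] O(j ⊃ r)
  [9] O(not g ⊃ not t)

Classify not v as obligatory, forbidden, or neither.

Premise 6, F(not r), is equivalent to O(r).
Premise 4, O(not k ⊃ not r), contraposes to O(r ⊃ k); with O(r) we get O(k).
The contrapositive of premise 1 (O(not t ⊃ not k)) is O(k ⊃ t), and O(k) is already established, so O(t).
Premise 9 is O(not g ⊃ not t); contrapositively O(t ⊃ g). Since O(t) holds, K gives O(g).
Premise 7 is O(v ⊃ not g); contrapositively O(g ⊃ not v). Since O(g) holds, K gives O(not v).
Premises 2, 3, 5, 8 do not contribute to this derivation.
Hence not v is obligatory.

Obligatory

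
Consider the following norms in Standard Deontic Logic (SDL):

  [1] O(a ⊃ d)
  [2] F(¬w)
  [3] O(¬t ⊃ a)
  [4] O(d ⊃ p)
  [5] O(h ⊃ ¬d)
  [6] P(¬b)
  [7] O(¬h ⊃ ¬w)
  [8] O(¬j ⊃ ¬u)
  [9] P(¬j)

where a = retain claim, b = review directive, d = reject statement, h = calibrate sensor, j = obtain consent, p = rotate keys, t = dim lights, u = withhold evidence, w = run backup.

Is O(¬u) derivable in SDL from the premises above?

No

Premise 8 is O(¬j ⊃ ¬u), but O(¬j) is not derivable from the premises (the permission P(¬j) asserts only ¬O(j), not O(¬j)), so it does not yield O(¬u).
No other premise forces O(¬u). An ideal world satisfying every premise can still have ¬u false, so O(¬u) is not derivable.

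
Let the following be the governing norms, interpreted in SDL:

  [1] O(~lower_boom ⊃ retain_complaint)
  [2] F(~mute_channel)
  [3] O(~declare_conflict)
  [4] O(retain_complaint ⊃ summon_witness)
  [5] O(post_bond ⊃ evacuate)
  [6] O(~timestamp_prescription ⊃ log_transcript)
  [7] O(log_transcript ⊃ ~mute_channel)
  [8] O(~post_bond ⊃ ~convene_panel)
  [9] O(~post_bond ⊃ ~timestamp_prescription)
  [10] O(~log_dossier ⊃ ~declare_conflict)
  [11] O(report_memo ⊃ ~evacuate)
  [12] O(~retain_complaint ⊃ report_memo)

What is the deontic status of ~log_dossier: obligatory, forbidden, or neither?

Premise 10 is O(~log_dossier ⊃ ~declare_conflict); even if O(~declare_conflict) held, inferring O(~log_dossier) would be affirming the consequent — invalid.
No premise or chain of K-axiom applications forces O(~log_dossier), and none forces O(log_dossier). So ~log_dossier is neither obligatory nor forbidden under these norms.

Neither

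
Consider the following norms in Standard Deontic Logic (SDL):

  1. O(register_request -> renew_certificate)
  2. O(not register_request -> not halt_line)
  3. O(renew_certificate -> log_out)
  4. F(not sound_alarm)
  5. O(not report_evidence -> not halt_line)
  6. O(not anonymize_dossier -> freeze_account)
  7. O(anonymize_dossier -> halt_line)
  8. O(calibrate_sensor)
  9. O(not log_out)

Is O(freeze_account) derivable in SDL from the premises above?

Yes

Premise 9 states O(not log_out) outright.
Premise 3 is O(renew_certificate -> log_out); contrapositively O(not log_out -> not renew_certificate). Since O(not log_out) holds, K gives O(not renew_certificate).
Premise 1, O(register_request -> renew_certificate), contraposes to O(not renew_certificate -> not register_request); with O(not renew_certificate) we get O(not register_request).
Applying K to premise 2 (O(not register_request -> not halt_line)) and O(not register_request) yields O(not halt_line).
Premise 7, O(anonymize_dossier -> halt_line), contraposes to O(not halt_line -> not anonymize_dossier); with O(not halt_line) we get O(not anonymize_dossier).
With premise 6, O(not anonymize_dossier -> freeze_account), the K-axiom yields O(freeze_account).
Premises 4, 5, 8 do not contribute to this derivation.
So O(freeze_account) follows.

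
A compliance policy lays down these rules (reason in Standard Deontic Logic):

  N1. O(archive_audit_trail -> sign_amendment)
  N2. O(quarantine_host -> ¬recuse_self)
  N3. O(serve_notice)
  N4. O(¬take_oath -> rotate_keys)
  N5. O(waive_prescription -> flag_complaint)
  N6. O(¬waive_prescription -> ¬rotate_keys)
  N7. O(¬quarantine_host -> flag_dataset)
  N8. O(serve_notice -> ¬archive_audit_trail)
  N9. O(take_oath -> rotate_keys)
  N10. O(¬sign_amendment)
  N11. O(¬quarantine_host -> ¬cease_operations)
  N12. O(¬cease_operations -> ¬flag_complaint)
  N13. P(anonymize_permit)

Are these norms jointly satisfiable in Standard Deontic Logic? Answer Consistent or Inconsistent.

Premise 1 is O(archive_audit_trail -> sign_amendment), but O(archive_audit_trail) is not derivable from the premises, so it does not yield O(sign_amendment).
So O(sign_amendment) is not derivable, and the apparent clash with O(¬sign_amendment) does not arise.
A world satisfying every obligation exists (e.g. anonymize_permit=false, archive_audit_trail=false, cease_operations=true, flag_complaint=true, flag_dataset=false, quarantine_host=true, recuse_self=false, rotate_keys=true, serve_notice=true, sign_amendment=false, take_oath=false, waive_prescription=true); no atom is both obligatory and forbidden, so the set is consistent.

Consistent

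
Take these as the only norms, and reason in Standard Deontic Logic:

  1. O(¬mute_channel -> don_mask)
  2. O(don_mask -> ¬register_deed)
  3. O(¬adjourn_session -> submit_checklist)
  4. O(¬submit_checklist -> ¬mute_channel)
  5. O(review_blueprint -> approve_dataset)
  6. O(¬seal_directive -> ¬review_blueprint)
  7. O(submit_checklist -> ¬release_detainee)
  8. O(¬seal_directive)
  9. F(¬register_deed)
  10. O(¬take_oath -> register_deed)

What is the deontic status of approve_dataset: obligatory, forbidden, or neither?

Premise 5 is O(review_blueprint -> approve_dataset), but O(review_blueprint) is not derivable from the premises, so it does not yield O(approve_dataset).
No premise or chain of K-axiom applications forces O(approve_dataset), and none forces O(¬approve_dataset). So approve_dataset is neither obligatory nor forbidden under these norms.

Neither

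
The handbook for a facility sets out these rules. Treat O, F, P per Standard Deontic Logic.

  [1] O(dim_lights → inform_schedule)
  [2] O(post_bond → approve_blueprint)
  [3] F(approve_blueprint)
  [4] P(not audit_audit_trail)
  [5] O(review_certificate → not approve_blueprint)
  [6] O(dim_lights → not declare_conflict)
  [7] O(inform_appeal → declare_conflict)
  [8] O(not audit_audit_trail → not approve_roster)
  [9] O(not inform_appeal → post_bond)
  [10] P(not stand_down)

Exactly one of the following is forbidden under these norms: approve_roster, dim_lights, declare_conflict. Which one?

F(approve_blueprint) at premise 3 means O(not approve_blueprint).
The contrapositive of premise 2 (O(post_bond → approve_blueprint)) is O(not approve_blueprint → not post_bond), and O(not approve_blueprint) is already established, so O(not post_bond).
Premise 9, O(not inform_appeal → post_bond), contraposes to O(not post_bond → inform_appeal); with O(not post_bond) we get O(inform_appeal).
From O(inform_appeal) and premise 7, O(inform_appeal → declare_conflict), we obtain O(declare_conflict).
Premise 6 is O(dim_lights → not declare_conflict); contrapositively O(declare_conflict → not dim_lights). Since O(declare_conflict) holds, K gives O(not dim_lights).
So O(not dim_lights) holds, i.e. dim_lights is forbidden. None of the other listed options is forbidden under the premises.

dim_lights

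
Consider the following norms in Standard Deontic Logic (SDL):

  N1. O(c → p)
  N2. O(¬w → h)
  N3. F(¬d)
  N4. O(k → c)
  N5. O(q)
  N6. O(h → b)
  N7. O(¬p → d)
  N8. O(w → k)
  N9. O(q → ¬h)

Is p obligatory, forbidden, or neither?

Obligatory

From premise 5 we have O(q).
From O(q) and premise 9, O(q → ¬h), we obtain O(¬h).
Premise 2, O(¬w → h), contraposes to O(¬h → w); with O(¬h) we get O(w).
With premise 8, O(w → k), the K-axiom yields O(k).
With premise 4, O(k → c), the K-axiom yields O(c).
From O(c) and premise 1, O(c → p), we obtain O(p).
Premises 3, 6, 7 do not contribute to this derivation.
Hence p is obligatory.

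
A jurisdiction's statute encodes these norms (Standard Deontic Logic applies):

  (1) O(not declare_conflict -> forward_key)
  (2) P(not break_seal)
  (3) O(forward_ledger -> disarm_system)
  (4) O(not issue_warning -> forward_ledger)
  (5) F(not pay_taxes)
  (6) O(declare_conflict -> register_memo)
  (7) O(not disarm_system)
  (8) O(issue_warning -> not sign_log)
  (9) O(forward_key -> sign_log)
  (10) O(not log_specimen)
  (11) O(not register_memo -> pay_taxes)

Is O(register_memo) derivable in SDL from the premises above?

From premise 7 we have O(not disarm_system).
Premise 3, O(forward_ledger -> disarm_system), contraposes to O(not disarm_system -> not forward_ledger); with O(not disarm_system) we get O(not forward_ledger).
Premise 4 is O(not issue_warning -> forward_ledger); contrapositively O(not forward_ledger -> issue_warning). Since O(not forward_ledger) holds, K gives O(issue_warning).
From O(issue_warning) and premise 8, O(issue_warning -> not sign_log), we obtain O(not sign_log).
Premise 9 is O(forward_key -> sign_log); contrapositively O(not sign_log -> not forward_key). Since O(not sign_log) holds, K gives O(not forward_key).
The contrapositive of premise 1 (O(not declare_conflict -> forward_key)) is O(not forward_key -> declare_conflict), and O(not forward_key) is already established, so O(declare_conflict).
Premise 6 is O(declare_conflict -> register_memo); since O(declare_conflict), deontic closure gives O(register_memo).
Premises 2, 5, 10, 11 do not contribute to this derivation.
So O(register_memo) follows.

Yes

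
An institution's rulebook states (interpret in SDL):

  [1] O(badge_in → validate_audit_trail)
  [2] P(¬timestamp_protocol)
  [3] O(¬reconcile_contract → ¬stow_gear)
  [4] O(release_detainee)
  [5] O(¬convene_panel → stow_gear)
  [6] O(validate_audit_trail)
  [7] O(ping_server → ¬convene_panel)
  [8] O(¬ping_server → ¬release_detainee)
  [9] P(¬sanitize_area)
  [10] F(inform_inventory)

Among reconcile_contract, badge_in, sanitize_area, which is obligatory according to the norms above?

From premise 4 we have O(release_detainee).
The contrapositive of premise 8 (O(¬ping_server → ¬release_detainee)) is O(release_detainee → ping_server), and O(release_detainee) is already established, so O(ping_server).
Applying K to premise 7 (O(ping_server → ¬convene_panel)) and O(ping_server) yields O(¬convene_panel).
Applying K to premise 5 (O(¬convene_panel → stow_gear)) and O(¬convene_panel) yields O(stow_gear).
The contrapositive of premise 3 (O(¬reconcile_contract → ¬stow_gear)) is O(stow_gear → reconcile_contract), and O(stow_gear) is already established, so O(reconcile_contract).
So O(reconcile_contract) holds — reconcile_contract is obligatory. None of the other listed options is made obligatory by any chain of premises.

reconcile_contract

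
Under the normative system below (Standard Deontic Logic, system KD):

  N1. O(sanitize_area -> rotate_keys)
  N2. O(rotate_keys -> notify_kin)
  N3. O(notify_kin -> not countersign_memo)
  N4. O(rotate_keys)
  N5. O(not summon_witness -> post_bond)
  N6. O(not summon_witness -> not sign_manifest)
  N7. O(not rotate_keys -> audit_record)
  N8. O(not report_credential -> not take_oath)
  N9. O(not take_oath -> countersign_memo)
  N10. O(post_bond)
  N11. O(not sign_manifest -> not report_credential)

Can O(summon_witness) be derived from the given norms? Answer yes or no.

Yes

From premise 4 we have O(rotate_keys).
Applying K to premise 2 (O(rotate_keys -> notify_kin)) and O(rotate_keys) yields O(notify_kin).
Applying K to premise 3 (O(notify_kin -> not countersign_memo)) and O(notify_kin) yields O(not countersign_memo).
Premise 9, O(not take_oath -> countersign_memo), contraposes to O(not countersign_memo -> take_oath); with O(not countersign_memo) we get O(take_oath).
Premise 8, O(not report_credential -> not take_oath), contraposes to O(take_oath -> report_credential); with O(take_oath) we get O(report_credential).
The contrapositive of premise 11 (O(not sign_manifest -> not report_credential)) is O(report_credential -> sign_manifest), and O(report_credential) is already established, so O(sign_manifest).
Premise 6 is O(not summon_witness -> not sign_manifest); contrapositively O(sign_manifest -> summon_witness). Since O(sign_manifest) holds, K gives O(summon_witness).
Premises 1, 5, 7, 10 do not contribute to this derivation.
So O(summon_witness) follows.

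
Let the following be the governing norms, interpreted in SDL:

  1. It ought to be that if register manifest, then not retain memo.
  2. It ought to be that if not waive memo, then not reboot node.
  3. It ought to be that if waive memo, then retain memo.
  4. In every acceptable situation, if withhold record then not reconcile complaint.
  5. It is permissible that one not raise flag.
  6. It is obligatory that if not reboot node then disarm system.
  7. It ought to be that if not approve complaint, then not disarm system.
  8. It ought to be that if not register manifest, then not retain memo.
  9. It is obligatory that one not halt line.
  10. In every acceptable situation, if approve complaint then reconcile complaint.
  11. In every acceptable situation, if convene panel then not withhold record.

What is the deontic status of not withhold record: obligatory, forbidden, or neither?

Premises 8 and 1 are O(¬register_manifest → ¬retain_memo) and O(register_manifest → ¬retain_memo); every ideal world satisfies ¬register_manifest or register_manifest, so in either case ¬retain_memo holds — hence O(¬retain_memo).
Premise 3 is O(waive_memo → retain_memo); contrapositively O(¬retain_memo → ¬waive_memo). Since O(¬retain_memo) holds, K gives O(¬waive_memo).
With premise 2, O(¬waive_memo → ¬reboot_node), the K-axiom yields O(¬reboot_node).
Applying K to premise 6 (O(¬reboot_node → disarm_system)) and O(¬reboot_node) yields O(disarm_system).
The contrapositive of premise 7 (O(¬approve_complaint → ¬disarm_system)) is O(disarm_system → approve_complaint), and O(disarm_system) is already established, so O(approve_complaint).
From O(approve_complaint) and premise 10, O(approve_complaint → reconcile_complaint), we obtain O(reconcile_complaint).
Premise 4 is O(withhold_record → ¬reconcile_complaint); contrapositively O(reconcile_complaint → ¬withhold_record). Since O(reconcile_complaint) holds, K gives O(¬withhold_record).
Premises 5, 9, 11 do not contribute to this derivation.
Hence ¬withhold_record is obligatory.

Obligatory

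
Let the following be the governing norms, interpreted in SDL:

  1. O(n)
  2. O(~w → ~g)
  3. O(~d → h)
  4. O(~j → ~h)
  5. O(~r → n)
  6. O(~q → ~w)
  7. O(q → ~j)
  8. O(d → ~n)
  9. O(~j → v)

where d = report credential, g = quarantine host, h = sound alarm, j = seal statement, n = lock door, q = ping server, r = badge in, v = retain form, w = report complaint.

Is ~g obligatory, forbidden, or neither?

Obligatory

From premise 1 we have O(n).
The contrapositive of premise 8 (O(d → ~n)) is O(n → ~d), and O(n) is already established, so O(~d).
Premise 3 is O(~d → h); since O(~d), deontic closure gives O(h).
The contrapositive of premise 4 (O(~j → ~h)) is O(h → j), and O(h) is already established, so O(j).
Premise 7, O(q → ~j), contraposes to O(j → ~q); with O(j) we get O(~q).
Premise 6 is O(~q → ~w); since O(~q), deontic closure gives O(~w).
Premise 2 is O(~w → ~g); since O(~w), deontic closure gives O(~g).
Premises 5, 9 do not contribute to this derivation.
Hence ~g is obligatory.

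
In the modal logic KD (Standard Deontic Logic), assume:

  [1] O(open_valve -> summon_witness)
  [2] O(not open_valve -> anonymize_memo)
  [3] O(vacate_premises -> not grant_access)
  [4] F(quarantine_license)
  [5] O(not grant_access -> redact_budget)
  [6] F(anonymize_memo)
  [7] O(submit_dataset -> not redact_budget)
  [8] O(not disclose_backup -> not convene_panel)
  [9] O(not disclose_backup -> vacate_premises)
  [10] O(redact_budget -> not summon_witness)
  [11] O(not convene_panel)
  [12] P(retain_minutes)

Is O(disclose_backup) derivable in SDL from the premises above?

Premise 6 is F(anonymize_memo), i.e. O(not anonymize_memo).
The contrapositive of premise 2 (O(not open_valve -> anonymize_memo)) is O(not anonymize_memo -> open_valve), and O(not anonymize_memo) is already established, so O(open_valve).
With premise 1, O(open_valve -> summon_witness), the K-axiom yields O(summon_witness).
Premise 10 is O(redact_budget -> not summon_witness); contrapositively O(summon_witness -> not redact_budget). Since O(summon_witness) holds, K gives O(not redact_budget).
Premise 5 is O(not grant_access -> redact_budget); contrapositively O(not redact_budget -> grant_access). Since O(not redact_budget) holds, K gives O(grant_access).
Premise 3, O(vacate_premises -> not grant_access), contraposes to O(grant_access -> not vacate_premises); with O(grant_access) we get O(not vacate_premises).
Premise 9, O(not disclose_backup -> vacate_premises), contraposes to O(not vacate_premises -> disclose_backup); with O(not vacate_premises) we get O(disclose_backup).
Premises 4, 7, 8, 11, 12 do not contribute to this derivation.
So O(disclose_backup) follows.

Yes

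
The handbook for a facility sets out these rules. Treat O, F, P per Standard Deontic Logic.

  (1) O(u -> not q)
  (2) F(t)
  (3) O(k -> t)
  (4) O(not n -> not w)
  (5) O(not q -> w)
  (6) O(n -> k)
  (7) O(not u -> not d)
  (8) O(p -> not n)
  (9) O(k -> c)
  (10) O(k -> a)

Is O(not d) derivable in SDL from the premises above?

Premise 2 is F(t), i.e. O(not t).
Premise 3, O(k -> t), contraposes to O(not t -> not k); with O(not t) we get O(not k).
Premise 6, O(n -> k), contraposes to O(not k -> not n); with O(not k) we get O(not n).
From O(not n) and premise 4, O(not n -> not w), we obtain O(not w).
Premise 5, O(not q -> w), contraposes to O(not w -> q); with O(not w) we get O(q).
Premise 1, O(u -> not q), contraposes to O(q -> not u); with O(q) we get O(not u).
From O(not u) and premise 7, O(not u -> not d), we obtain O(not d).
Premises 8, 9, 10 do not contribute to this derivation.
So O(not d) follows.

Yes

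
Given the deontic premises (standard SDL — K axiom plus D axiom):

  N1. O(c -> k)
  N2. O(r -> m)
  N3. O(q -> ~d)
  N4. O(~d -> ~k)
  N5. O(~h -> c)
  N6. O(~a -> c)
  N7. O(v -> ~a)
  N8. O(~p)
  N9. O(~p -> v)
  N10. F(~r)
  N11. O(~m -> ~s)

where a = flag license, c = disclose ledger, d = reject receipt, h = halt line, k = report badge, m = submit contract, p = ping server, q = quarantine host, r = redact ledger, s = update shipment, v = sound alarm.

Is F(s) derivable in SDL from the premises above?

Premise 11 is O(~m -> ~s), but O(~m) is not derivable from the premises, so it does not yield O(~s).
No other premise forces O(~s). An ideal world satisfying every premise can still have s true, so F(s) is not derivable.

No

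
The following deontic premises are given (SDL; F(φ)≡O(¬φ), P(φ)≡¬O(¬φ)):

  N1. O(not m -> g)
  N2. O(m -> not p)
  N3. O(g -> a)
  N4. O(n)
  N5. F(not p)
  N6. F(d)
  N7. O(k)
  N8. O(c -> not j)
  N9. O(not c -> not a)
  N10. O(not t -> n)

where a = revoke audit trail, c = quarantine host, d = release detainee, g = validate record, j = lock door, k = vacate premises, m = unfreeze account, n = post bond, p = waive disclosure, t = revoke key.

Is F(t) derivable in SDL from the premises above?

Premise 10 is O(not t -> n); even if O(n) held, inferring O(not t) would be affirming the consequent — invalid.
No other premise forces O(not t). An ideal world satisfying every premise can still have t true, so F(t) is not derivable.

No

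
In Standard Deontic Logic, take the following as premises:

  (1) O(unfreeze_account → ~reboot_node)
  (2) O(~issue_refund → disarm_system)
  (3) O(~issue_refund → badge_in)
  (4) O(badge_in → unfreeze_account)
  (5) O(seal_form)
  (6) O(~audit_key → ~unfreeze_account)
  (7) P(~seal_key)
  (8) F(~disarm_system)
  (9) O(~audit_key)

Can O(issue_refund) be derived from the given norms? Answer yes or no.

Yes

Premise 9 gives O(~audit_key).
Applying K to premise 6 (O(~audit_key → ~unfreeze_account)) and O(~audit_key) yields O(~unfreeze_account).
Premise 4 is O(badge_in → unfreeze_account); contrapositively O(~unfreeze_account → ~badge_in). Since O(~unfreeze_account) holds, K gives O(~badge_in).
The contrapositive of premise 3 (O(~issue_refund → badge_in)) is O(~badge_in → issue_refund), and O(~badge_in) is already established, so O(issue_refund).
Premises 1, 2, 5, 7, 8 do not contribute to this derivation.
So O(issue_refund) follows.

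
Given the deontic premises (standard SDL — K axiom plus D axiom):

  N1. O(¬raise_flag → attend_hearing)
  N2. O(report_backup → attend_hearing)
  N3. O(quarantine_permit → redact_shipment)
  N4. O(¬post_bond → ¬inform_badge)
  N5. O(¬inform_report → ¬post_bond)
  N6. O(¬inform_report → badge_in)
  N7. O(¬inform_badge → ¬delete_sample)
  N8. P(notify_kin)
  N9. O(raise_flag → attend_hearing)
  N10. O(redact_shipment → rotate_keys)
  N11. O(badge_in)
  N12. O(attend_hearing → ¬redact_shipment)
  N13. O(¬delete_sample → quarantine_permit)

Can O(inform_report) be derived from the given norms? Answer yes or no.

By case analysis on raise_flag: premise 9 gives O(raise_flag → attend_hearing) and premise 1 gives O(¬raise_flag → attend_hearing), so O(attend_hearing) either way.
From O(attend_hearing) and premise 12, O(attend_hearing → ¬redact_shipment), we obtain O(¬redact_shipment).
Premise 3, O(quarantine_permit → redact_shipment), contraposes to O(¬redact_shipment → ¬quarantine_permit); with O(¬redact_shipment) we get O(¬quarantine_permit).
Premise 13 is O(¬delete_sample → quarantine_permit); contrapositively O(¬quarantine_permit → delete_sample). Since O(¬quarantine_permit) holds, K gives O(delete_sample).
The contrapositive of premise 7 (O(¬inform_badge → ¬delete_sample)) is O(delete_sample → inform_badge), and O(delete_sample) is already established, so O(inform_badge).
Premise 4 is O(¬post_bond → ¬inform_badge); contrapositively O(inform_badge → post_bond). Since O(inform_badge) holds, K gives O(post_bond).
The contrapositive of premise 5 (O(¬inform_report → ¬post_bond)) is O(post_bond → inform_report), and O(post_bond) is already established, so O(inform_report).
Premises 2, 6, 8, 10, 11 do not contribute to this derivation.
So O(inform_report) follows.

Yes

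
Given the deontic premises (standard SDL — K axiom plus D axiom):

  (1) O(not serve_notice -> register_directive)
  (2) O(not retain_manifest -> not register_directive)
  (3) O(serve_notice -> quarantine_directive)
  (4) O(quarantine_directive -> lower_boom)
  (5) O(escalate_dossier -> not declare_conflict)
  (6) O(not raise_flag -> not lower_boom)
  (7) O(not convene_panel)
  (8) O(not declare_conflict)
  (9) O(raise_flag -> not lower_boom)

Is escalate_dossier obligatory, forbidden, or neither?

Premise 5 is O(escalate_dossier -> not declare_conflict); even if O(not declare_conflict) held, inferring O(escalate_dossier) would be affirming the consequent — invalid.
No premise or chain of K-axiom applications forces O(escalate_dossier), and none forces O(not escalate_dossier). So escalate_dossier is neither obligatory nor forbidden under these norms.

Neither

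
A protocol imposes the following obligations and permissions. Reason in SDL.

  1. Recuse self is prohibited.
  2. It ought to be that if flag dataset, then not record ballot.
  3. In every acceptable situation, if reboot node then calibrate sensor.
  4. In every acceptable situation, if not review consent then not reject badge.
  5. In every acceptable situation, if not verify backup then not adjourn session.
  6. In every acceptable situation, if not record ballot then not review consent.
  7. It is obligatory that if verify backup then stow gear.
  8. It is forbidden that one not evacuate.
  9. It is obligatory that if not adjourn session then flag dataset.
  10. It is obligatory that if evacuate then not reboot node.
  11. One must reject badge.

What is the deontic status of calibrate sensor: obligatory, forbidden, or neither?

Premise 3 is O(reboot_node → calibrate_sensor), but O(reboot_node) is not derivable from the premises, so it does not yield O(calibrate_sensor).
No premise or chain of K-axiom applications forces O(calibrate_sensor), and none forces O(¬calibrate_sensor). So calibrate_sensor is neither obligatory nor forbidden under these norms.

Neither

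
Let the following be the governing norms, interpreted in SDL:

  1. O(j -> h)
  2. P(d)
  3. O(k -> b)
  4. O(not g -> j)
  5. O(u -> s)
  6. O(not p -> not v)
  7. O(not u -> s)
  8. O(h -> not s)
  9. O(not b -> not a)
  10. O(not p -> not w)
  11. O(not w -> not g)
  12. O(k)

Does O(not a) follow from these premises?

No

Premise 9 is O(not b -> not a), but O(not b) is not derivable from the premises, so it does not yield O(not a).
No other premise forces O(not a). An ideal world satisfying every premise can still have not a false, so O(not a) is not derivable.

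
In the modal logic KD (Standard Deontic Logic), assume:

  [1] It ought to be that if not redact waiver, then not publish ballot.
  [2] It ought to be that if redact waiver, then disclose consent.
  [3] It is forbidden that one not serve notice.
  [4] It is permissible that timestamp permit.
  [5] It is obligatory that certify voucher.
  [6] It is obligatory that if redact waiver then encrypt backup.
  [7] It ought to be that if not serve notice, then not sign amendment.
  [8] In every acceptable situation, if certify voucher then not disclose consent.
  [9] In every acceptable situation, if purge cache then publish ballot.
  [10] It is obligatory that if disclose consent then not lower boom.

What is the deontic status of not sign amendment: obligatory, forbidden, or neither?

Neither

Premise 7 is O(¬serve_notice → ¬sign_amendment), but O(¬serve_notice) is not derivable from the premises, so it does not yield O(¬sign_amendment).
No premise or chain of K-axiom applications forces O(¬sign_amendment), and none forces O(sign_amendment). So ¬sign_amendment is neither obligatory nor forbidden under these norms.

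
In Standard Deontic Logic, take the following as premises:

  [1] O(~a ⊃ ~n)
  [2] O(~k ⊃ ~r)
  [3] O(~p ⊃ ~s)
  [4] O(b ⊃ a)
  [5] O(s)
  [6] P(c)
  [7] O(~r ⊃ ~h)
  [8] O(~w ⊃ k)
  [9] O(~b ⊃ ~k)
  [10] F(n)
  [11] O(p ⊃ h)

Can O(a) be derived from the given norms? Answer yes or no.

Yes

Premise 5 states O(s) outright.
Premise 3 is O(~p ⊃ ~s); contrapositively O(s ⊃ p). Since O(s) holds, K gives O(p).
From O(p) and premise 11, O(p ⊃ h), we obtain O(h).
Premise 7 is O(~r ⊃ ~h); contrapositively O(h ⊃ r). Since O(h) holds, K gives O(r).
Premise 2 is O(~k ⊃ ~r); contrapositively O(r ⊃ k). Since O(r) holds, K gives O(k).
Premise 9 is O(~b ⊃ ~k); contrapositively O(k ⊃ b). Since O(k) holds, K gives O(b).
Applying K to premise 4 (O(b ⊃ a)) and O(b) yields O(a).
Premises 1, 6, 8, 10 do not contribute to this derivation.
So O(a) follows.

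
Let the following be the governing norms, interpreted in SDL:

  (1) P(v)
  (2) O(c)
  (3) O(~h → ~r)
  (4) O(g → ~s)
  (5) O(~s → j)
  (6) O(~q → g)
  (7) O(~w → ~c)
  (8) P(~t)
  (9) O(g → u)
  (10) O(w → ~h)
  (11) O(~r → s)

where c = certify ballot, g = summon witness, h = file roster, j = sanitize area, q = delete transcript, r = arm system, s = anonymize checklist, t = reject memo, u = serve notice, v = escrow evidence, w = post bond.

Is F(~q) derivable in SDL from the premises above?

Yes

From premise 2 we have O(c).
Premise 7, O(~w → ~c), contraposes to O(c → w); with O(c) we get O(w).
Premise 10 is O(w → ~h); since O(w), deontic closure gives O(~h).
With premise 3, O(~h → ~r), the K-axiom yields O(~r).
From O(~r) and premise 11, O(~r → s), we obtain O(s).
Premise 4 is O(g → ~s); contrapositively O(s → ~g). Since O(s) holds, K gives O(~g).
Premise 6, O(~q → g), contraposes to O(~g → q); with O(~g) we get O(q).
Premises 1, 5, 8, 9 do not contribute to this derivation.
So O(q) holds, i.e. F(~q). The claim follows.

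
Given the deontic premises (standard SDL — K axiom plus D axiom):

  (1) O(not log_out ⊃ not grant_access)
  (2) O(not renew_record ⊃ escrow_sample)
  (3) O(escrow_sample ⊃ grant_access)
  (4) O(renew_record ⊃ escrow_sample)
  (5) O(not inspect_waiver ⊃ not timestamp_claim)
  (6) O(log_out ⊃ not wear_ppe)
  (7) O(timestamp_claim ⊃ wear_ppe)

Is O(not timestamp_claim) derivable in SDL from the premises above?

By case analysis on not renew_record: premise 2 gives O(not renew_record ⊃ escrow_sample) and premise 4 gives O(renew_record ⊃ escrow_sample), so O(escrow_sample) either way.
Premise 3 is O(escrow_sample ⊃ grant_access); since O(escrow_sample), deontic closure gives O(grant_access).
Premise 1 is O(not log_out ⊃ not grant_access); contrapositively O(grant_access ⊃ log_out). Since O(grant_access) holds, K gives O(log_out).
Applying K to premise 6 (O(log_out ⊃ not wear_ppe)) and O(log_out) yields O(not wear_ppe).
Premise 7 is O(timestamp_claim ⊃ wear_ppe); contrapositively O(not wear_ppe ⊃ not timestamp_claim). Since O(not wear_ppe) holds, K gives O(not timestamp_claim).
Premise 5 does not contribute to this derivation.
So O(not timestamp_claim) follows.

Yes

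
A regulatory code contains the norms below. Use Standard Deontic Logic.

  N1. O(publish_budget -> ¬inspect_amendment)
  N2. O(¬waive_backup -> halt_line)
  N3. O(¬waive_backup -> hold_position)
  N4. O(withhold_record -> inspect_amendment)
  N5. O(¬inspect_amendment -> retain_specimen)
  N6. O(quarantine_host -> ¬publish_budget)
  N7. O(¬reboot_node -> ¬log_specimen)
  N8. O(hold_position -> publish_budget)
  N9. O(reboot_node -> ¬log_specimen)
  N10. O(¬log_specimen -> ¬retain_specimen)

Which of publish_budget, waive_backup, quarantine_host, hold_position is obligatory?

Premises 7 and 9 are O(¬reboot_node -> ¬log_specimen) and O(reboot_node -> ¬log_specimen); every ideal world satisfies ¬reboot_node or reboot_node, so in either case ¬log_specimen holds — hence O(¬log_specimen).
With premise 10, O(¬log_specimen -> ¬retain_specimen), the K-axiom yields O(¬retain_specimen).
Premise 5, O(¬inspect_amendment -> retain_specimen), contraposes to O(¬retain_specimen -> inspect_amendment); with O(¬retain_specimen) we get O(inspect_amendment).
Premise 1, O(publish_budget -> ¬inspect_amendment), contraposes to O(inspect_amendment -> ¬publish_budget); with O(inspect_amendment) we get O(¬publish_budget).
Premise 8 is O(hold_position -> publish_budget); contrapositively O(¬publish_budget -> ¬hold_position). Since O(¬publish_budget) holds, K gives O(¬hold_position).
The contrapositive of premise 3 (O(¬waive_backup -> hold_position)) is O(¬hold_position -> waive_backup), and O(¬hold_position) is already established, so O(waive_backup).
So O(waive_backup) holds — waive_backup is obligatory. None of the other listed options is made obligatory by any chain of premises.

waive_backup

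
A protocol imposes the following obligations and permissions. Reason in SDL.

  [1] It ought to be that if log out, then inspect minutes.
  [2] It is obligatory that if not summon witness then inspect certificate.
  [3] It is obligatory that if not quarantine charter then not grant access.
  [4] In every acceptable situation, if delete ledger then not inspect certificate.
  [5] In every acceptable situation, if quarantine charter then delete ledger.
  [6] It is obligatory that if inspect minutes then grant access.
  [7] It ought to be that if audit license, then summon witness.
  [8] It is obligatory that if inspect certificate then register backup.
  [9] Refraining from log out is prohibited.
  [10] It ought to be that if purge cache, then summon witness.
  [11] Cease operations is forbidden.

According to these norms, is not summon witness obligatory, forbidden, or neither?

Forbidden

Premise 9, F(¬log_out), is equivalent to O(log_out).
With premise 1, O(log_out → inspect_minutes), the K-axiom yields O(inspect_minutes).
Premise 6 is O(inspect_minutes → grant_access); since O(inspect_minutes), deontic closure gives O(grant_access).
Premise 3 is O(¬quarantine_charter → ¬grant_access); contrapositively O(grant_access → quarantine_charter). Since O(grant_access) holds, K gives O(quarantine_charter).
Premise 5 is O(quarantine_charter → delete_ledger); since O(quarantine_charter), deontic closure gives O(delete_ledger).
Premise 4 is O(delete_ledger → ¬inspect_certificate); since O(delete_ledger), deontic closure gives O(¬inspect_certificate).
Premise 2, O(¬summon_witness → inspect_certificate), contraposes to O(¬inspect_certificate → summon_witness); with O(¬inspect_certificate) we get O(summon_witness).
Premises 7, 8, 10, 11 do not contribute to this derivation.
Thus O(summon_witness), which is F(¬summon_witness): ¬summon_witness is forbidden.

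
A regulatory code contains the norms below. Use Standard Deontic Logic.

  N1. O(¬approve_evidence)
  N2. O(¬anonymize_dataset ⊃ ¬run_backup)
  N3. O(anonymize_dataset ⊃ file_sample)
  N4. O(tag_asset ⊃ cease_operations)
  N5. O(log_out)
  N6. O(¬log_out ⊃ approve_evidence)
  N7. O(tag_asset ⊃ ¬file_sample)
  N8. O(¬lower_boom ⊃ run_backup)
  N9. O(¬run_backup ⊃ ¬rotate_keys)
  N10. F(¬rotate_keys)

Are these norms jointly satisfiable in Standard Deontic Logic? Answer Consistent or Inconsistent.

Premise 6 is O(¬log_out ⊃ approve_evidence), but O(¬log_out) is not derivable from the premises, so it does not yield O(approve_evidence).
So O(approve_evidence) is not derivable, and the apparent clash with O(¬approve_evidence) does not arise.
A world satisfying every obligation exists (e.g. anonymize_dataset=true, approve_evidence=false, cease_operations=false, file_sample=true, log_out=true, lower_boom=false, rotate_keys=true, run_backup=true, tag_asset=false); no atom is both obligatory and forbidden, so the set is consistent.

Consistent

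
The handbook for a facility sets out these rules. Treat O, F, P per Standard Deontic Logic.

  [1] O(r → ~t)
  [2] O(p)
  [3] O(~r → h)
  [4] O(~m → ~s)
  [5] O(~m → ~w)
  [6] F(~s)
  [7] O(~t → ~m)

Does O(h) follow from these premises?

Yes

Premise 6 is F(~s), i.e. O(s).
Premise 4 is O(~m → ~s); contrapositively O(s → m). Since O(s) holds, K gives O(m).
Premise 7, O(~t → ~m), contraposes to O(m → t); with O(m) we get O(t).
Premise 1 is O(r → ~t); contrapositively O(t → ~r). Since O(t) holds, K gives O(~r).
Applying K to premise 3 (O(~r → h)) and O(~r) yields O(h).
Premises 2, 5 do not contribute to this derivation.
So O(h) follows.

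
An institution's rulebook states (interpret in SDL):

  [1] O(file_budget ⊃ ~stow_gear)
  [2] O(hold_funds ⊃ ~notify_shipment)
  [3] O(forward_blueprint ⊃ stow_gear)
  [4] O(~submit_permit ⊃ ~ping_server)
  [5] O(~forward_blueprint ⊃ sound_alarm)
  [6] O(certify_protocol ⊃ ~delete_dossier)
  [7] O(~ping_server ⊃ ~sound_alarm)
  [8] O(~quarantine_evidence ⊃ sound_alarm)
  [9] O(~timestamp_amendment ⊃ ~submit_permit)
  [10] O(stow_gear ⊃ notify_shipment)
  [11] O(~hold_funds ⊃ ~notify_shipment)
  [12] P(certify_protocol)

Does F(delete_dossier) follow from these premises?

No

Premise 6 is O(certify_protocol ⊃ ~delete_dossier), but O(certify_protocol) is not derivable from the premises (the permission P(certify_protocol) asserts only ~O(~certify_protocol), not O(certify_protocol)), so it does not yield O(~delete_dossier).
No other premise forces O(~delete_dossier). An ideal world satisfying every premise can still have delete_dossier true, so F(delete_dossier) is not derivable.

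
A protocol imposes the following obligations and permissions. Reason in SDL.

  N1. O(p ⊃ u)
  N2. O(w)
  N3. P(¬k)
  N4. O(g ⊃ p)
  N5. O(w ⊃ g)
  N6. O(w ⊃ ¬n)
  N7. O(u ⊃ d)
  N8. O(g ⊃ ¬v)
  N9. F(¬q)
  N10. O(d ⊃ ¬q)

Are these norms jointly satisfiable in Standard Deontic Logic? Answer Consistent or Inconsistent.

F(¬q) at premise 9 means O(q).
The contrapositive of premise 10 (O(d ⊃ ¬q)) is O(q ⊃ ¬d), and O(q) is already established, so O(¬d).
Premise 7, O(u ⊃ d), contraposes to O(¬d ⊃ ¬u); with O(¬d) we get O(¬u).
Premise 1 is O(p ⊃ u); contrapositively O(¬u ⊃ ¬p). Since O(¬u) holds, K gives O(¬p).
The contrapositive of premise 4 (O(g ⊃ p)) is O(¬p ⊃ ¬g), and O(¬p) is already established, so O(¬g).
Premise 5 is O(w ⊃ g); contrapositively O(¬g ⊃ ¬w). Since O(¬g) holds, K gives O(¬w).
Yet premise 2 states O(w).
We now have both O(¬w) and O(w) — w is simultaneously obligatory and forbidden, violating the D-axiom.

Inconsistent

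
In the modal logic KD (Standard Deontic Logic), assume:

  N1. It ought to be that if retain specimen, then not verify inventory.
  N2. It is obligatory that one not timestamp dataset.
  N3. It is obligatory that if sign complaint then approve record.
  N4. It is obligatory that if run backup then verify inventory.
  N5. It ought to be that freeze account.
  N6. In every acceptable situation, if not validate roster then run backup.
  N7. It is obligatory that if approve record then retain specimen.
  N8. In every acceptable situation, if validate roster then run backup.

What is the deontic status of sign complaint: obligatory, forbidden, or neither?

By case analysis on ¬validate_roster: premise 6 gives O(¬validate_roster → run_backup) and premise 8 gives O(validate_roster → run_backup), so O(run_backup) either way.
With premise 4, O(run_backup → verify_inventory), the K-axiom yields O(verify_inventory).
Premise 1, O(retain_specimen → ¬verify_inventory), contraposes to O(verify_inventory → ¬retain_specimen); with O(verify_inventory) we get O(¬retain_specimen).
The contrapositive of premise 7 (O(approve_record → retain_specimen)) is O(¬retain_specimen → ¬approve_record), and O(¬retain_specimen) is already established, so O(¬approve_record).
Premise 3 is O(sign_complaint → approve_record); contrapositively O(¬approve_record → ¬sign_complaint). Since O(¬approve_record) holds, K gives O(¬sign_complaint).
Premises 2, 5 do not contribute to this derivation.
Thus O(¬sign_complaint), which is F(sign_complaint): sign_complaint is forbidden.

Forbidden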